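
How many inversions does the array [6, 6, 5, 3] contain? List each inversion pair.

Finding inversions in [6, 6, 5, 3]:

(0, 2): arr[0]=6 > arr[2]=5
(0, 3): arr[0]=6 > arr[3]=3
(1, 2): arr[1]=6 > arr[2]=5
(1, 3): arr[1]=6 > arr[3]=3
(2, 3): arr[2]=5 > arr[3]=3

Total inversions: 5

The array has 5 inversion(s): (0,2), (0,3), (1,2), (1,3), (2,3). Each pair (i,j) satisfies i < j and arr[i] > arr[j].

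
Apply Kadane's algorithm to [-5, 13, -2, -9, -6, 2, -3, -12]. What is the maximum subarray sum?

Using Kadane's algorithm on [-5, 13, -2, -9, -6, 2, -3, -12]:

Scanning through the array:
Position 1 (value 13): max_ending_here = 13, max_so_far = 13
Position 2 (value -2): max_ending_here = 11, max_so_far = 13
Position 3 (value -9): max_ending_here = 2, max_so_far = 13
Position 4 (value -6): max_ending_here = -4, max_so_far = 13
Position 5 (value 2): max_ending_here = 2, max_so_far = 13
Position 6 (value -3): max_ending_here = -1, max_so_far = 13
Position 7 (value -12): max_ending_here = -12, max_so_far = 13

Maximum subarray: [13]
Maximum sum: 13

The maximum subarray is [13] with sum 13. This subarray runs from index 1 to index 1.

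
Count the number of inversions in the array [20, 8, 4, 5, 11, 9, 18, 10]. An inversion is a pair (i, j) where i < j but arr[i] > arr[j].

Finding inversions in [20, 8, 4, 5, 11, 9, 18, 10]:

(0, 1): arr[0]=20 > arr[1]=8
(0, 2): arr[0]=20 > arr[2]=4
(0, 3): arr[0]=20 > arr[3]=5
(0, 4): arr[0]=20 > arr[4]=11
(0, 5): arr[0]=20 > arr[5]=9
(0, 6): arr[0]=20 > arr[6]=18
(0, 7): arr[0]=20 > arr[7]=10
(1, 2): arr[1]=8 > arr[2]=4
(1, 3): arr[1]=8 > arr[3]=5
(4, 5): arr[4]=11 > arr[5]=9
(4, 7): arr[4]=11 > arr[7]=10
(6, 7): arr[6]=18 > arr[7]=10

Total inversions: 12

The array has 12 inversion(s): (0,1), (0,2), (0,3), (0,4), (0,5), (0,6), (0,7), (1,2), (1,3), (4,5), (4,7), (6,7). Each pair (i,j) satisfies i < j and arr[i] > arr[j].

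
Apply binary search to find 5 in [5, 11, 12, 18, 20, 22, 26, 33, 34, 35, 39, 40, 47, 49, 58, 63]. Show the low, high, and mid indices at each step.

Binary search for 5 in [5, 11, 12, 18, 20, 22, 26, 33, 34, 35, 39, 40, 47, 49, 58, 63]:

lo=0, hi=15, mid=7, arr[mid]=33 -> 33 > 5, search left half
lo=0, hi=6, mid=3, arr[mid]=18 -> 18 > 5, search left half
lo=0, hi=2, mid=1, arr[mid]=11 -> 11 > 5, search left half
lo=0, hi=0, mid=0, arr[mid]=5 -> Found target at index 0!

Binary search finds 5 at index 0 after 4 comparisons. The search repeatedly halves the search space by comparing with the middle element.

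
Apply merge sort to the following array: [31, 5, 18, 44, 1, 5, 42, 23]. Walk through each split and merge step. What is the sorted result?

Merge sort trace:

Split: [31, 5, 18, 44, 1, 5, 42, 23] -> [31, 5, 18, 44] and [1, 5, 42, 23]
  Split: [31, 5, 18, 44] -> [31, 5] and [18, 44]
    Split: [31, 5] -> [31] and [5]
    Merge: [31] + [5] -> [5, 31]
    Split: [18, 44] -> [18] and [44]
    Merge: [18] + [44] -> [18, 44]
  Merge: [5, 31] + [18, 44] -> [5, 18, 31, 44]
  Split: [1, 5, 42, 23] -> [1, 5] and [42, 23]
    Split: [1, 5] -> [1] and [5]
    Merge: [1] + [5] -> [1, 5]
    Split: [42, 23] -> [42] and [23]
    Merge: [42] + [23] -> [23, 42]
  Merge: [1, 5] + [23, 42] -> [1, 5, 23, 42]
Merge: [5, 18, 31, 44] + [1, 5, 23, 42] -> [1, 5, 5, 18, 23, 31, 42, 44]

Final sorted array: [1, 5, 5, 18, 23, 31, 42, 44]

The merge sort proceeds by recursively splitting the array and merging sorted halves.
After all merges, the sorted array is [1, 5, 5, 18, 23, 31, 42, 44].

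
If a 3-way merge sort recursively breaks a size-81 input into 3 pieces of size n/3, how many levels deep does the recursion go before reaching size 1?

For divide and conquer with division factor 3:

Problem sizes at each level:
Level 0: 81
Level 1: 27
Level 2: 9
Level 3: 3
Level 4: 1

The root is level 0 and the size-1 base case is level 4 (the tree spans levels 0 through 4, i.e. 5 levels counting the root), so the depth is the number of divisions: log_3(81) = 4

The recursion tree depth is log_3(81) = 4. At each level, the problem size is divided by 3, so it takes 4 divisions to reduce to a base case of size 1. The algorithm makes 3 recursive calls at each level.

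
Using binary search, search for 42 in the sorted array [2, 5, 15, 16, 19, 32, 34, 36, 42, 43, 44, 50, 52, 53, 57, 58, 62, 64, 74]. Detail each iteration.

Binary search for 42 in [2, 5, 15, 16, 19, 32, 34, 36, 42, 43, 44, 50, 52, 53, 57, 58, 62, 64, 74]:

lo=0, hi=18, mid=9, arr[mid]=43 -> 43 > 42, search left half
lo=0, hi=8, mid=4, arr[mid]=19 -> 19 < 42, search right half
lo=5, hi=8, mid=6, arr[mid]=34 -> 34 < 42, search right half
lo=7, hi=8, mid=7, arr[mid]=36 -> 36 < 42, search right half
lo=8, hi=8, mid=8, arr[mid]=42 -> Found target at index 8!

Binary search finds 42 at index 8 after 5 comparisons. The search repeatedly halves the search space by comparing with the middle element.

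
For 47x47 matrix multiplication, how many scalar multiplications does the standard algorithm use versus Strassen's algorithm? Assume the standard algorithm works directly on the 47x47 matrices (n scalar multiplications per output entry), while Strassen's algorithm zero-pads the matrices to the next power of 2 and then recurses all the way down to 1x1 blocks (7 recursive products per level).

Matrix multiplication for 47x47 matrices:

Strassen's algorithm requires power-of-2 dimensions. Pad 47x47 to 64x64 (next power of 2).

Standard algorithm: 47^3 = 103823 multiplications
Strassen's algorithm: 7^(log2(64)) = 7^6 = 117649 multiplications
Difference: 103823 - 117649 = -13826 (Strassen uses MORE here due to padding overhead — for small or just-over-power-of-2 n, padding can outweigh the per-level savings)

Standard: 103823 multiplications (47^3). Strassen: 117649 multiplications (7^6, after padding to 64x64). Strassen reduces 8 recursive multiplications to 7 at each level.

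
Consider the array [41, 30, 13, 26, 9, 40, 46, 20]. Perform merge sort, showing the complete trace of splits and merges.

Merge sort trace:

Split: [41, 30, 13, 26, 9, 40, 46, 20] -> [41, 30, 13, 26] and [9, 40, 46, 20]
  Split: [41, 30, 13, 26] -> [41, 30] and [13, 26]
    Split: [41, 30] -> [41] and [30]
    Merge: [41] + [30] -> [30, 41]
    Split: [13, 26] -> [13] and [26]
    Merge: [13] + [26] -> [13, 26]
  Merge: [30, 41] + [13, 26] -> [13, 26, 30, 41]
  Split: [9, 40, 46, 20] -> [9, 40] and [46, 20]
    Split: [9, 40] -> [9] and [40]
    Merge: [9] + [40] -> [9, 40]
    Split: [46, 20] -> [46] and [20]
    Merge: [46] + [20] -> [20, 46]
  Merge: [9, 40] + [20, 46] -> [9, 20, 40, 46]
Merge: [13, 26, 30, 41] + [9, 20, 40, 46] -> [9, 13, 20, 26, 30, 40, 41, 46]

Final sorted array: [9, 13, 20, 26, 30, 40, 41, 46]

The merge sort proceeds by recursively splitting the array and merging sorted halves.
After all merges, the sorted array is [9, 13, 20, 26, 30, 40, 41, 46].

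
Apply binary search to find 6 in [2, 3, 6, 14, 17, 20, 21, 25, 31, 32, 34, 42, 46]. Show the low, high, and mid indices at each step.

Binary search for 6 in [2, 3, 6, 14, 17, 20, 21, 25, 31, 32, 34, 42, 46]:

lo=0, hi=12, mid=6, arr[mid]=21 -> 21 > 6, search left half
lo=0, hi=5, mid=2, arr[mid]=6 -> Found target at index 2!

Binary search finds 6 at index 2 after 2 comparisons. The search repeatedly halves the search space by comparing with the middle element.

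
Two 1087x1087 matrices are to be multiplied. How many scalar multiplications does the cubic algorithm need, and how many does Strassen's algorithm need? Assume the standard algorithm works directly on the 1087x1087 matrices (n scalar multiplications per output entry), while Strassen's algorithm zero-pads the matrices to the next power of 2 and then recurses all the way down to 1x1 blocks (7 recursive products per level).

Matrix multiplication for 1087x1087 matrices:

Strassen's algorithm requires power-of-2 dimensions. Pad 1087x1087 to 2048x2048 (next power of 2).

Standard algorithm: 1087^3 = 1284365503 multiplications
Strassen's algorithm: 7^(log2(2048)) = 7^11 = 1977326743 multiplications
Difference: 1284365503 - 1977326743 = -692961240 (Strassen uses MORE here due to padding overhead — for small or just-over-power-of-2 n, padding can outweigh the per-level savings)

Standard: 1284365503 multiplications (1087^3). Strassen: 1977326743 multiplications (7^11, after padding to 2048x2048). Strassen reduces 8 recursive multiplications to 7 at each level.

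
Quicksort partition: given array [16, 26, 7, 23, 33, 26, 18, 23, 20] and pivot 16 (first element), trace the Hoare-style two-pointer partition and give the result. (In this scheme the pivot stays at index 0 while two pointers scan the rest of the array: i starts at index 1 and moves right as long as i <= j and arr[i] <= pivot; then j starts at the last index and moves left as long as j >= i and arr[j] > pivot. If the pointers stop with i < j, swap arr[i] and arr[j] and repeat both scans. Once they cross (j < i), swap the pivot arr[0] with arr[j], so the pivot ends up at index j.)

Hoare-style two-pointer partition with pivot = 16:

Initial array: [16, 26, 7, 23, 33, 26, 18, 23, 20]

Pointers start at i = 1, j = 8.
i stops at index 1 (arr[1]=26 > 16), j stops at index 2 (arr[2]=7 <= 16): swap arr[1] and arr[2], array becomes [16, 7, 26, 23, 33, 26, 18, 23, 20]
i ends at 2, j ends at 1: the pointers have crossed (j < i), so scanning stops.

Swap pivot arr[0] with arr[1] to place pivot at position 1: [7, 16, 26, 23, 33, 26, 18, 23, 20]
Pivot position: 1

After partitioning with pivot 16, the array becomes [7, 16, 26, 23, 33, 26, 18, 23, 20]. The pivot is placed at index 1. All elements to the left of the pivot are <= 16, and all elements to the right are > 16.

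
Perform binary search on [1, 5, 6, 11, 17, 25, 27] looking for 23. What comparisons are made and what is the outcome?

Binary search for 23 in [1, 5, 6, 11, 17, 25, 27]:

lo=0, hi=6, mid=3, arr[mid]=11 -> 11 < 23, search right half
lo=4, hi=6, mid=5, arr[mid]=25 -> 25 > 23, search left half
lo=4, hi=4, mid=4, arr[mid]=17 -> 17 < 23, search right half
lo=5 > hi=4, target 23 not found

Binary search determines that 23 is not in the array after 3 comparisons. The search space was exhausted without finding the target.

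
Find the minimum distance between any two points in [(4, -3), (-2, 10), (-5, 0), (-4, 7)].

Computing all pairwise distances among 4 points:

d((4, -3), (-2, 10)) = 14.3178
d((4, -3), (-5, 0)) = 9.4868
d((4, -3), (-4, 7)) = 12.8062
d((-2, 10), (-5, 0)) = 10.4403
d((-2, 10), (-4, 7)) = 3.6056 <-- minimum
d((-5, 0), (-4, 7)) = 7.0711

Closest pair: (-2, 10) and (-4, 7) with distance 3.6056

The closest pair is (-2, 10) and (-4, 7) with Euclidean distance 3.6056. For 4 points, brute-force pairwise comparison is shown above. For large n, the divide-and-conquer algorithm (sort by x, recurse on halves, check the dividing strip) achieves O(n log n).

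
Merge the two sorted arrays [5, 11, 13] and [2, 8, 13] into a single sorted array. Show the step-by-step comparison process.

Merging process:

Compare 5 vs 2: take 2 from right. Merged: [2]
Compare 5 vs 8: take 5 from left. Merged: [2, 5]
Compare 11 vs 8: take 8 from right. Merged: [2, 5, 8]
Compare 11 vs 13: take 11 from left. Merged: [2, 5, 8, 11]
Compare 13 vs 13: take 13 from left. Merged: [2, 5, 8, 11, 13]
Append remaining from right: [13]. Merged: [2, 5, 8, 11, 13, 13]

Final merged array: [2, 5, 8, 11, 13, 13]
Total comparisons: 5

The merged array is [2, 5, 8, 11, 13, 13], requiring 5 comparisons. The merge step runs in O(n) time where n is the total number of elements.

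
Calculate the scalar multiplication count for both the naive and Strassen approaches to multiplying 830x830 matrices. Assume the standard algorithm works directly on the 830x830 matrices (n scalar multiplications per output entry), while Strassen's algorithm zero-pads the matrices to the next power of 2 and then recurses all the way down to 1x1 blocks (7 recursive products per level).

Matrix multiplication for 830x830 matrices:

Strassen's algorithm requires power-of-2 dimensions. Pad 830x830 to 1024x1024 (next power of 2).

Standard algorithm: 830^3 = 571787000 multiplications
Strassen's algorithm: 7^(log2(1024)) = 7^10 = 282475249 multiplications
Savings: 571787000 - 282475249 = 289311751 multiplications

Standard: 571787000 multiplications (830^3). Strassen: 282475249 multiplications (7^10, after padding to 1024x1024). Strassen reduces 8 recursive multiplications to 7 at each level.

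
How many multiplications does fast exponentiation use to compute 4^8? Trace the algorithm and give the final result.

Computing 4^8 by squaring (build up from 4^1; each line after the first costs one multiplication):

4^1 = 4
4^2 = (4^1)^2 = 4^2 = 16
4^4 = (4^2)^2 = 16^2 = 256
4^8 = (4^4)^2 = 256^2 = 65536

Result: 65536
Multiplications needed: 3 (3 lines after 4^1)

4^8 = 65536. Using exponentiation by squaring, this requires 3 multiplications. The key idea: if the exponent is even, square the half-power; if odd, multiply by the base once.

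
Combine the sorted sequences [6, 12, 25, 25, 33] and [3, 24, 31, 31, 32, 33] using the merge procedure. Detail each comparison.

Merging process:

Compare 6 vs 3: take 3 from right. Merged: [3]
Compare 6 vs 24: take 6 from left. Merged: [3, 6]
Compare 12 vs 24: take 12 from left. Merged: [3, 6, 12]
Compare 25 vs 24: take 24 from right. Merged: [3, 6, 12, 24]
Compare 25 vs 31: take 25 from left. Merged: [3, 6, 12, 24, 25]
Compare 25 vs 31: take 25 from left. Merged: [3, 6, 12, 24, 25, 25]
Compare 33 vs 31: take 31 from right. Merged: [3, 6, 12, 24, 25, 25, 31]
Compare 33 vs 31: take 31 from right. Merged: [3, 6, 12, 24, 25, 25, 31, 31]
Compare 33 vs 32: take 32 from right. Merged: [3, 6, 12, 24, 25, 25, 31, 31, 32]
Compare 33 vs 33: take 33 from left. Merged: [3, 6, 12, 24, 25, 25, 31, 31, 32, 33]
Append remaining from right: [33]. Merged: [3, 6, 12, 24, 25, 25, 31, 31, 32, 33, 33]

Final merged array: [3, 6, 12, 24, 25, 25, 31, 31, 32, 33, 33]
Total comparisons: 10

The merged array is [3, 6, 12, 24, 25, 25, 31, 31, 32, 33, 33], requiring 10 comparisons. The merge step runs in O(n) time where n is the total number of elements.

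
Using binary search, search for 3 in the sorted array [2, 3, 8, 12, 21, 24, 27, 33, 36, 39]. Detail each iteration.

Binary search for 3 in [2, 3, 8, 12, 21, 24, 27, 33, 36, 39]:

lo=0, hi=9, mid=4, arr[mid]=21 -> 21 > 3, search left half
lo=0, hi=3, mid=1, arr[mid]=3 -> Found target at index 1!

Binary search finds 3 at index 1 after 2 comparisons. The search repeatedly halves the search space by comparing with the middle element.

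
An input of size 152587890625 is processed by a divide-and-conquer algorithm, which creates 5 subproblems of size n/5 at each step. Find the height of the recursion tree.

For divide and conquer with division factor 5:

Problem sizes at each level:
Level 0: 152587890625
Level 1: 30517578125
Level 2: 6103515625
Level 3: 1220703125
Level 4: 244140625
Level 5: 48828125
Level 6: 9765625
Level 7: 1953125
Level 8: 390625
Level 9: 78125
Level 10: 15625
Level 11: 3125
Level 12: 625
Level 13: 125
Level 14: 25
Level 15: 5
Level 16: 1

The root is level 0 and the size-1 base case is level 16 (the tree spans levels 0 through 16, i.e. 17 levels counting the root), so the depth is the number of divisions: log_5(152587890625) = 16

The recursion tree depth is log_5(152587890625) = 16. At each level, the problem size is divided by 5, so it takes 16 divisions to reduce to a base case of size 1. The algorithm makes 5 recursive calls at each level.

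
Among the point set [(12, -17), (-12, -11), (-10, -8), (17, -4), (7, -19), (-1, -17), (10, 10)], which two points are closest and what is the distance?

Computing all pairwise distances among 7 points:

d((12, -17), (-12, -11)) = 24.7386
d((12, -17), (-10, -8)) = 23.7697
d((12, -17), (17, -4)) = 13.9284
d((12, -17), (7, -19)) = 5.3852
d((12, -17), (-1, -17)) = 13.0
d((12, -17), (10, 10)) = 27.074
d((-12, -11), (-10, -8)) = 3.6056 <-- minimum
d((-12, -11), (17, -4)) = 29.8329
d((-12, -11), (7, -19)) = 20.6155
d((-12, -11), (-1, -17)) = 12.53
d((-12, -11), (10, 10)) = 30.4138
d((-10, -8), (17, -4)) = 27.2947
d((-10, -8), (7, -19)) = 20.2485
d((-10, -8), (-1, -17)) = 12.7279
d((-10, -8), (10, 10)) = 26.9072
d((17, -4), (7, -19)) = 18.0278
d((17, -4), (-1, -17)) = 22.2036
d((17, -4), (10, 10)) = 15.6525
d((7, -19), (-1, -17)) = 8.2462
d((7, -19), (10, 10)) = 29.1548
d((-1, -17), (10, 10)) = 29.1548

Closest pair: (-12, -11) and (-10, -8) with distance 3.6056

The closest pair is (-12, -11) and (-10, -8) with Euclidean distance 3.6056. For 7 points, brute-force pairwise comparison is shown above. For large n, the divide-and-conquer algorithm (sort by x, recurse on halves, check the dividing strip) achieves O(n log n).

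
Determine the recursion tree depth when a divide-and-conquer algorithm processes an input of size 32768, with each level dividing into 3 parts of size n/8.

For divide and conquer with division factor 8:

Problem sizes at each level:
Level 0: 32768
Level 1: 4096
Level 2: 512
Level 3: 64
Level 4: 8
Level 5: 1

The root is level 0 and the size-1 base case is level 5 (the tree spans levels 0 through 5, i.e. 6 levels counting the root), so the depth is the number of divisions: log_8(32768) = 5

The recursion tree depth is log_8(32768) = 5. At each level, the problem size is divided by 8, so it takes 5 divisions to reduce to a base case of size 1. The algorithm makes 3 recursive calls at each level.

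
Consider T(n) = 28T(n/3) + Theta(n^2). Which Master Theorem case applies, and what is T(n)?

Master Theorem for T(n) = 28T(n/3) + O(n^2):

a = 28, b = 3, c = 2
log_b(a) = log_3(28) = 3.0331

Case 1: c = 2 < log_3(28) = 3.0331
T(n) = O(n^(log_3 28))

For T(n) = 28T(n/3) + O(n^2): log_3(28) = 3.0331. This is Case 1 of the Master Theorem (c < log_b(a), work dominated by leaves), giving O(n^(log_3 28)).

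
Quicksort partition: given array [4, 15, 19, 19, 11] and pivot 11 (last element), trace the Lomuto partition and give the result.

Lomuto partition with pivot = 11:

Initial array: [4, 15, 19, 19, 11]

arr[0]=4 <= 11: swap with position 0, array becomes [4, 15, 19, 19, 11]
arr[1]=15 > 11: no swap
arr[2]=19 > 11: no swap
arr[3]=19 > 11: no swap

Place pivot at position 1: [4, 11, 19, 19, 15]
Pivot position: 1

After partitioning with pivot 11, the array becomes [4, 11, 19, 19, 15]. The pivot is placed at index 1. All elements to the left of the pivot are <= 11, and all elements to the right are > 11.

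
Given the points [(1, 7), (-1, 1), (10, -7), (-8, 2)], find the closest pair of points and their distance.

Computing all pairwise distances among 4 points:

d((1, 7), (-1, 1)) = 6.3246 <-- minimum
d((1, 7), (10, -7)) = 16.6433
d((1, 7), (-8, 2)) = 10.2956
d((-1, 1), (10, -7)) = 13.6015
d((-1, 1), (-8, 2)) = 7.0711
d((10, -7), (-8, 2)) = 20.1246

Closest pair: (1, 7) and (-1, 1) with distance 6.3246

The closest pair is (1, 7) and (-1, 1) with Euclidean distance 6.3246. For 4 points, brute-force pairwise comparison is shown above. For large n, the divide-and-conquer algorithm (sort by x, recurse on halves, check the dividing strip) achieves O(n log n).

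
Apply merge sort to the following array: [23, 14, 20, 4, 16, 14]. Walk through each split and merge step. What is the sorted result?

Merge sort trace:

Split: [23, 14, 20, 4, 16, 14] -> [23, 14, 20] and [4, 16, 14]
  Split: [23, 14, 20] -> [23] and [14, 20]
    Split: [14, 20] -> [14] and [20]
    Merge: [14] + [20] -> [14, 20]
  Merge: [23] + [14, 20] -> [14, 20, 23]
  Split: [4, 16, 14] -> [4] and [16, 14]
    Split: [16, 14] -> [16] and [14]
    Merge: [16] + [14] -> [14, 16]
  Merge: [4] + [14, 16] -> [4, 14, 16]
Merge: [14, 20, 23] + [4, 14, 16] -> [4, 14, 14, 16, 20, 23]

Final sorted array: [4, 14, 14, 16, 20, 23]

The merge sort proceeds by recursively splitting the array and merging sorted halves.
After all merges, the sorted array is [4, 14, 14, 16, 20, 23].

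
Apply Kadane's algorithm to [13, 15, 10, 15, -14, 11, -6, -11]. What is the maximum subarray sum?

Using Kadane's algorithm on [13, 15, 10, 15, -14, 11, -6, -11]:

Scanning through the array:
Position 1 (value 15): max_ending_here = 28, max_so_far = 28
Position 2 (value 10): max_ending_here = 38, max_so_far = 38
Position 3 (value 15): max_ending_here = 53, max_so_far = 53
Position 4 (value -14): max_ending_here = 39, max_so_far = 53
Position 5 (value 11): max_ending_here = 50, max_so_far = 53
Position 6 (value -6): max_ending_here = 44, max_so_far = 53
Position 7 (value -11): max_ending_here = 33, max_so_far = 53

Maximum subarray: [13, 15, 10, 15]
Maximum sum: 53

The maximum subarray is [13, 15, 10, 15] with sum 53. This subarray runs from index 0 to index 3.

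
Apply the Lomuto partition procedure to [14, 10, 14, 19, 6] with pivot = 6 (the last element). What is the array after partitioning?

Lomuto partition with pivot = 6:

Initial array: [14, 10, 14, 19, 6]

arr[0]=14 > 6: no swap
arr[1]=10 > 6: no swap
arr[2]=14 > 6: no swap
arr[3]=19 > 6: no swap

Place pivot at position 0: [6, 10, 14, 19, 14]
Pivot position: 0

After partitioning with pivot 6, the array becomes [6, 10, 14, 19, 14]. The pivot is placed at index 0. All elements to the left of the pivot are <= 6, and all elements to the right are > 6.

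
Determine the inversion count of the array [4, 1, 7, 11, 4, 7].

Finding inversions in [4, 1, 7, 11, 4, 7]:

(0, 1): arr[0]=4 > arr[1]=1
(2, 4): arr[2]=7 > arr[4]=4
(3, 4): arr[3]=11 > arr[4]=4
(3, 5): arr[3]=11 > arr[5]=7

Total inversions: 4

The array has 4 inversion(s): (0,1), (2,4), (3,4), (3,5). Each pair (i,j) satisfies i < j and arr[i] > arr[j].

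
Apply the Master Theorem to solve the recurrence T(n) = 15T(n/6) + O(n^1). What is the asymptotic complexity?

Master Theorem for T(n) = 15T(n/6) + O(n^1):

a = 15, b = 6, c = 1
log_b(a) = log_6(15) = 1.5114

Case 1: c = 1 < log_6(15) = 1.5114
T(n) = O(n^(log_6 15))

For T(n) = 15T(n/6) + O(n^1): log_6(15) = 1.5114. This is Case 1 of the Master Theorem (c < log_b(a), work dominated by leaves), giving O(n^(log_6 15)).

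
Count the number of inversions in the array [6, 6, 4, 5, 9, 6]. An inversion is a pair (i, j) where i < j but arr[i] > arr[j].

Finding inversions in [6, 6, 4, 5, 9, 6]:

(0, 2): arr[0]=6 > arr[2]=4
(0, 3): arr[0]=6 > arr[3]=5
(1, 2): arr[1]=6 > arr[2]=4
(1, 3): arr[1]=6 > arr[3]=5
(4, 5): arr[4]=9 > arr[5]=6

Total inversions: 5

The array has 5 inversion(s): (0,2), (0,3), (1,2), (1,3), (4,5). Each pair (i,j) satisfies i < j and arr[i] > arr[j].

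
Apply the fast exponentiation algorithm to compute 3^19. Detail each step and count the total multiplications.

Computing 3^19 by squaring (build up from 3^1; each line after the first costs one multiplication):

3^1 = 3
3^2 = (3^1)^2 = 3^2 = 9
3^4 = (3^2)^2 = 9^2 = 81
3^8 = (3^4)^2 = 81^2 = 6561
3^9 = 3 * 3^8 = 3 * 6561 = 19683
3^18 = (3^9)^2 = 19683^2 = 387420489
3^19 = 3 * 3^18 = 3 * 387420489 = 1162261467

Result: 1162261467
Multiplications needed: 6 (6 lines after 3^1)

3^19 = 1162261467. Using exponentiation by squaring, this requires 6 multiplications. The key idea: if the exponent is even, square the half-power; if odd, multiply by the base once.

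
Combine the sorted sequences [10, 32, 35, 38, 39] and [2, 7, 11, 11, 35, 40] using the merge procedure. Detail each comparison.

Merging process:

Compare 10 vs 2: take 2 from right. Merged: [2]
Compare 10 vs 7: take 7 from right. Merged: [2, 7]
Compare 10 vs 11: take 10 from left. Merged: [2, 7, 10]
Compare 32 vs 11: take 11 from right. Merged: [2, 7, 10, 11]
Compare 32 vs 11: take 11 from right. Merged: [2, 7, 10, 11, 11]
Compare 32 vs 35: take 32 from left. Merged: [2, 7, 10, 11, 11, 32]
Compare 35 vs 35: take 35 from left. Merged: [2, 7, 10, 11, 11, 32, 35]
Compare 38 vs 35: take 35 from right. Merged: [2, 7, 10, 11, 11, 32, 35, 35]
Compare 38 vs 40: take 38 from left. Merged: [2, 7, 10, 11, 11, 32, 35, 35, 38]
Compare 39 vs 40: take 39 from left. Merged: [2, 7, 10, 11, 11, 32, 35, 35, 38, 39]
Append remaining from right: [40]. Merged: [2, 7, 10, 11, 11, 32, 35, 35, 38, 39, 40]

Final merged array: [2, 7, 10, 11, 11, 32, 35, 35, 38, 39, 40]
Total comparisons: 10

The merged array is [2, 7, 10, 11, 11, 32, 35, 35, 38, 39, 40], requiring 10 comparisons. The merge step runs in O(n) time where n is the total number of elements.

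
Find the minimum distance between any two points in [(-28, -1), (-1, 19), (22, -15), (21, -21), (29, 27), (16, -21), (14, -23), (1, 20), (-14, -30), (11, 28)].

Computing all pairwise distances among 10 points:

d((-28, -1), (-1, 19)) = 33.6006
d((-28, -1), (22, -15)) = 51.923
d((-28, -1), (21, -21)) = 52.9245
d((-28, -1), (29, 27)) = 63.5059
d((-28, -1), (16, -21)) = 48.3322
d((-28, -1), (14, -23)) = 47.4131
d((-28, -1), (1, 20)) = 35.805
d((-28, -1), (-14, -30)) = 32.2025
d((-28, -1), (11, 28)) = 48.6004
d((-1, 19), (22, -15)) = 41.0488
d((-1, 19), (21, -21)) = 45.6508
d((-1, 19), (29, 27)) = 31.0483
d((-1, 19), (16, -21)) = 43.4626
d((-1, 19), (14, -23)) = 44.5982
d((-1, 19), (1, 20)) = 2.2361 <-- minimum
d((-1, 19), (-14, -30)) = 50.6952
d((-1, 19), (11, 28)) = 15.0
d((22, -15), (21, -21)) = 6.0828
d((22, -15), (29, 27)) = 42.5793
d((22, -15), (16, -21)) = 8.4853
d((22, -15), (14, -23)) = 11.3137
d((22, -15), (1, 20)) = 40.8167
d((22, -15), (-14, -30)) = 39.0
d((22, -15), (11, 28)) = 44.3847
d((21, -21), (29, 27)) = 48.6621
d((21, -21), (16, -21)) = 5.0
d((21, -21), (14, -23)) = 7.2801
d((21, -21), (1, 20)) = 45.618
d((21, -21), (-14, -30)) = 36.1386
d((21, -21), (11, 28)) = 50.01
d((29, 27), (16, -21)) = 49.7293
d((29, 27), (14, -23)) = 52.2015
d((29, 27), (1, 20)) = 28.8617
d((29, 27), (-14, -30)) = 71.4003
d((29, 27), (11, 28)) = 18.0278
d((16, -21), (14, -23)) = 2.8284
d((16, -21), (1, 20)) = 43.6578
d((16, -21), (-14, -30)) = 31.3209
d((16, -21), (11, 28)) = 49.2544
d((14, -23), (1, 20)) = 44.9222
d((14, -23), (-14, -30)) = 28.8617
d((14, -23), (11, 28)) = 51.0882
d((1, 20), (-14, -30)) = 52.2015
d((1, 20), (11, 28)) = 12.8062
d((-14, -30), (11, 28)) = 63.1585

Closest pair: (-1, 19) and (1, 20) with distance 2.2361

The closest pair is (-1, 19) and (1, 20) with Euclidean distance 2.2361. For 10 points, brute-force pairwise comparison is shown above. For large n, the divide-and-conquer algorithm (sort by x, recurse on halves, check the dividing strip) achieves O(n log n).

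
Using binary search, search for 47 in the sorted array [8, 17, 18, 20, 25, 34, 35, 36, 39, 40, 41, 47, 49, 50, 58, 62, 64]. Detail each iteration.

Binary search for 47 in [8, 17, 18, 20, 25, 34, 35, 36, 39, 40, 41, 47, 49, 50, 58, 62, 64]:

lo=0, hi=16, mid=8, arr[mid]=39 -> 39 < 47, search right half
lo=9, hi=16, mid=12, arr[mid]=49 -> 49 > 47, search left half
lo=9, hi=11, mid=10, arr[mid]=41 -> 41 < 47, search right half
lo=11, hi=11, mid=11, arr[mid]=47 -> Found target at index 11!

Binary search finds 47 at index 11 after 4 comparisons. The search repeatedly halves the search space by comparing with the middle element.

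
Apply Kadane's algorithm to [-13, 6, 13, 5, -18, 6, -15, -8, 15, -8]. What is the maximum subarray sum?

Using Kadane's algorithm on [-13, 6, 13, 5, -18, 6, -15, -8, 15, -8]:

Scanning through the array:
Position 1 (value 6): max_ending_here = 6, max_so_far = 6
Position 2 (value 13): max_ending_here = 19, max_so_far = 19
Position 3 (value 5): max_ending_here = 24, max_so_far = 24
Position 4 (value -18): max_ending_here = 6, max_so_far = 24
Position 5 (value 6): max_ending_here = 12, max_so_far = 24
Position 6 (value -15): max_ending_here = -3, max_so_far = 24
Position 7 (value -8): max_ending_here = -8, max_so_far = 24
Position 8 (value 15): max_ending_here = 15, max_so_far = 24
Position 9 (value -8): max_ending_here = 7, max_so_far = 24

Maximum subarray: [6, 13, 5]
Maximum sum: 24

The maximum subarray is [6, 13, 5] with sum 24. This subarray runs from index 1 to index 3.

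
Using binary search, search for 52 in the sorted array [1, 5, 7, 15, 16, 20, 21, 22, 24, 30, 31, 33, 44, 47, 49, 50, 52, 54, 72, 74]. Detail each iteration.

Binary search for 52 in [1, 5, 7, 15, 16, 20, 21, 22, 24, 30, 31, 33, 44, 47, 49, 50, 52, 54, 72, 74]:

lo=0, hi=19, mid=9, arr[mid]=30 -> 30 < 52, search right half
lo=10, hi=19, mid=14, arr[mid]=49 -> 49 < 52, search right half
lo=15, hi=19, mid=17, arr[mid]=54 -> 54 > 52, search left half
lo=15, hi=16, mid=15, arr[mid]=50 -> 50 < 52, search right half
lo=16, hi=16, mid=16, arr[mid]=52 -> Found target at index 16!

Binary search finds 52 at index 16 after 5 comparisons. The search repeatedly halves the search space by comparing with the middle element.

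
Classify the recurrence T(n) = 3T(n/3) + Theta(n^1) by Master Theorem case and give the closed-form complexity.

Master Theorem for T(n) = 3T(n/3) + O(n^1):

a = 3, b = 3, c = 1
log_b(a) = log_3(3) = 1.0000

Case 2: c = 1 = log_3(3) = 1.0000
T(n) = O(n^1 log n) = O(n log n)

For T(n) = 3T(n/3) + O(n^1): log_3(3) = 1.0000. This is Case 2 of the Master Theorem (c = log_b(a), equal work at all levels), giving O(n log n).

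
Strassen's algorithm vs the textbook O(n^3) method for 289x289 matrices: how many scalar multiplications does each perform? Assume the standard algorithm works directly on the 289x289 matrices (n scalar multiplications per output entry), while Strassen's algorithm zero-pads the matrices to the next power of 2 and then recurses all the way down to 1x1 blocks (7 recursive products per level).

Matrix multiplication for 289x289 matrices:

Strassen's algorithm requires power-of-2 dimensions. Pad 289x289 to 512x512 (next power of 2).

Standard algorithm: 289^3 = 24137569 multiplications
Strassen's algorithm: 7^(log2(512)) = 7^9 = 40353607 multiplications
Difference: 24137569 - 40353607 = -16216038 (Strassen uses MORE here due to padding overhead — for small or just-over-power-of-2 n, padding can outweigh the per-level savings)

Standard: 24137569 multiplications (289^3). Strassen: 40353607 multiplications (7^9, after padding to 512x512). Strassen reduces 8 recursive multiplications to 7 at each level.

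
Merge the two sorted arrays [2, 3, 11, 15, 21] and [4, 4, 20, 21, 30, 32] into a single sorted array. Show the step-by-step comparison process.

Merging process:

Compare 2 vs 4: take 2 from left. Merged: [2]
Compare 3 vs 4: take 3 from left. Merged: [2, 3]
Compare 11 vs 4: take 4 from right. Merged: [2, 3, 4]
Compare 11 vs 4: take 4 from right. Merged: [2, 3, 4, 4]
Compare 11 vs 20: take 11 from left. Merged: [2, 3, 4, 4, 11]
Compare 15 vs 20: take 15 from left. Merged: [2, 3, 4, 4, 11, 15]
Compare 21 vs 20: take 20 from right. Merged: [2, 3, 4, 4, 11, 15, 20]
Compare 21 vs 21: take 21 from left. Merged: [2, 3, 4, 4, 11, 15, 20, 21]
Append remaining from right: [21, 30, 32]. Merged: [2, 3, 4, 4, 11, 15, 20, 21, 21, 30, 32]

Final merged array: [2, 3, 4, 4, 11, 15, 20, 21, 21, 30, 32]
Total comparisons: 8

The merged array is [2, 3, 4, 4, 11, 15, 20, 21, 21, 30, 32], requiring 8 comparisons. The merge step runs in O(n) time where n is the total number of elements.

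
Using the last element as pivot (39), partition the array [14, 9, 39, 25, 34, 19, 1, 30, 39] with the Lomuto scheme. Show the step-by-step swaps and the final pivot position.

Lomuto partition with pivot = 39:

Initial array: [14, 9, 39, 25, 34, 19, 1, 30, 39]

arr[0]=14 <= 39: swap with position 0, array becomes [14, 9, 39, 25, 34, 19, 1, 30, 39]
arr[1]=9 <= 39: swap with position 1, array becomes [14, 9, 39, 25, 34, 19, 1, 30, 39]
arr[2]=39 <= 39: swap with position 2, array becomes [14, 9, 39, 25, 34, 19, 1, 30, 39]
arr[3]=25 <= 39: swap with position 3, array becomes [14, 9, 39, 25, 34, 19, 1, 30, 39]
arr[4]=34 <= 39: swap with position 4, array becomes [14, 9, 39, 25, 34, 19, 1, 30, 39]
arr[5]=19 <= 39: swap with position 5, array becomes [14, 9, 39, 25, 34, 19, 1, 30, 39]
arr[6]=1 <= 39: swap with position 6, array becomes [14, 9, 39, 25, 34, 19, 1, 30, 39]
arr[7]=30 <= 39: swap with position 7, array becomes [14, 9, 39, 25, 34, 19, 1, 30, 39]

Place pivot at position 8: [14, 9, 39, 25, 34, 19, 1, 30, 39]
Pivot position: 8

After partitioning with pivot 39, the array becomes [14, 9, 39, 25, 34, 19, 1, 30, 39]. The pivot is placed at index 8. All elements to the left of the pivot are <= 39, and all elements to the right are > 39.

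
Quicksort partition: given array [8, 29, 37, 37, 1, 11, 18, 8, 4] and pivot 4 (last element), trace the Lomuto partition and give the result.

Lomuto partition with pivot = 4:

Initial array: [8, 29, 37, 37, 1, 11, 18, 8, 4]

arr[0]=8 > 4: no swap
arr[1]=29 > 4: no swap
arr[2]=37 > 4: no swap
arr[3]=37 > 4: no swap
arr[4]=1 <= 4: swap with position 0, array becomes [1, 29, 37, 37, 8, 11, 18, 8, 4]
arr[5]=11 > 4: no swap
arr[6]=18 > 4: no swap
arr[7]=8 > 4: no swap

Place pivot at position 1: [1, 4, 37, 37, 8, 11, 18, 8, 29]
Pivot position: 1

After partitioning with pivot 4, the array becomes [1, 4, 37, 37, 8, 11, 18, 8, 29]. The pivot is placed at index 1. All elements to the left of the pivot are <= 4, and all elements to the right are > 4.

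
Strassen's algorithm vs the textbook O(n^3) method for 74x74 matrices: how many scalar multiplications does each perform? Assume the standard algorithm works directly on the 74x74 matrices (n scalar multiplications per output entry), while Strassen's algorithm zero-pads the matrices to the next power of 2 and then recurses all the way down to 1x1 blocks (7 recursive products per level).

Matrix multiplication for 74x74 matrices:

Strassen's algorithm requires power-of-2 dimensions. Pad 74x74 to 128x128 (next power of 2).

Standard algorithm: 74^3 = 405224 multiplications
Strassen's algorithm: 7^(log2(128)) = 7^7 = 823543 multiplications
Difference: 405224 - 823543 = -418319 (Strassen uses MORE here due to padding overhead — for small or just-over-power-of-2 n, padding can outweigh the per-level savings)

Standard: 405224 multiplications (74^3). Strassen: 823543 multiplications (7^7, after padding to 128x128). Strassen reduces 8 recursive multiplications to 7 at each level.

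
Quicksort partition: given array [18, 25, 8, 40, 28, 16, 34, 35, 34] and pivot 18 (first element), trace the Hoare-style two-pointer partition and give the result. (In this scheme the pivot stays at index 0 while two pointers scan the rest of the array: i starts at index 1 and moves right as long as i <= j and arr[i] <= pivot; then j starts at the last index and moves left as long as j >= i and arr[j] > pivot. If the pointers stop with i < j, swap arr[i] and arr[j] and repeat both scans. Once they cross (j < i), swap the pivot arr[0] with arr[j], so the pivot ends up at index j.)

Hoare-style two-pointer partition with pivot = 18:

Initial array: [18, 25, 8, 40, 28, 16, 34, 35, 34]

Pointers start at i = 1, j = 8.
i stops at index 1 (arr[1]=25 > 18), j stops at index 5 (arr[5]=16 <= 18): swap arr[1] and arr[5], array becomes [18, 16, 8, 40, 28, 25, 34, 35, 34]
i ends at 3, j ends at 2: the pointers have crossed (j < i), so scanning stops.

Swap pivot arr[0] with arr[2] to place pivot at position 2: [8, 16, 18, 40, 28, 25, 34, 35, 34]
Pivot position: 2

After partitioning with pivot 18, the array becomes [8, 16, 18, 40, 28, 25, 34, 35, 34]. The pivot is placed at index 2. All elements to the left of the pivot are <= 18, and all elements to the right are > 18.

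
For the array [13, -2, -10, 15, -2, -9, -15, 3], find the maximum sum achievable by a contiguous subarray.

Using Kadane's algorithm on [13, -2, -10, 15, -2, -9, -15, 3]:

Scanning through the array:
Position 1 (value -2): max_ending_here = 11, max_so_far = 13
Position 2 (value -10): max_ending_here = 1, max_so_far = 13
Position 3 (value 15): max_ending_here = 16, max_so_far = 16
Position 4 (value -2): max_ending_here = 14, max_so_far = 16
Position 5 (value -9): max_ending_here = 5, max_so_far = 16
Position 6 (value -15): max_ending_here = -10, max_so_far = 16
Position 7 (value 3): max_ending_here = 3, max_so_far = 16

Maximum subarray: [13, -2, -10, 15]
Maximum sum: 16

The maximum subarray is [13, -2, -10, 15] with sum 16. This subarray runs from index 0 to index 3.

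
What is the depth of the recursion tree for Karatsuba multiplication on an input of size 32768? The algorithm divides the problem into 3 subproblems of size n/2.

For divide and conquer with division factor 2:

Problem sizes at each level:
Level 0: 32768
Level 1: 16384
Level 2: 8192
Level 3: 4096
Level 4: 2048
Level 5: 1024
Level 6: 512
Level 7: 256
Level 8: 128
Level 9: 64
Level 10: 32
Level 11: 16
Level 12: 8
Level 13: 4
Level 14: 2
Level 15: 1

The root is level 0 and the size-1 base case is level 15 (the tree spans levels 0 through 15, i.e. 16 levels counting the root), so the depth is the number of divisions: log_2(32768) = 15

The recursion tree depth is log_2(32768) = 15. At each level, the problem size is divided by 2, so it takes 15 divisions to reduce to a base case of size 1. The algorithm makes 3 recursive calls at each level.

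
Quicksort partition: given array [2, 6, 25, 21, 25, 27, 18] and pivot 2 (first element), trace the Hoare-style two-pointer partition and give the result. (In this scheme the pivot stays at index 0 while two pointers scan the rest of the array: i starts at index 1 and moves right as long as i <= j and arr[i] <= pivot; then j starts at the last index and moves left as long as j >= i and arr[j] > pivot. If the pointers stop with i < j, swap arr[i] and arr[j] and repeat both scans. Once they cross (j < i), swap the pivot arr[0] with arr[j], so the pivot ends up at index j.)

Hoare-style two-pointer partition with pivot = 2:

Initial array: [2, 6, 25, 21, 25, 27, 18]

Pointers start at i = 1, j = 6.
i ends at 1, j ends at 0: the pointers have crossed (j < i), so scanning stops.

j = 0, so swapping arr[0] with arr[j] leaves the pivot at position 0: [2, 6, 25, 21, 25, 27, 18]
Pivot position: 0

After partitioning with pivot 2, the array becomes [2, 6, 25, 21, 25, 27, 18]. The pivot is placed at index 0. All elements to the left of the pivot are <= 2, and all elements to the right are > 2.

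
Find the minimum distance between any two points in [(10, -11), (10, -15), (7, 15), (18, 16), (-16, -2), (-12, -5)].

Computing all pairwise distances among 6 points:

d((10, -11), (10, -15)) = 4.0 <-- minimum
d((10, -11), (7, 15)) = 26.1725
d((10, -11), (18, 16)) = 28.1603
d((10, -11), (-16, -2)) = 27.5136
d((10, -11), (-12, -5)) = 22.8035
d((10, -15), (7, 15)) = 30.1496
d((10, -15), (18, 16)) = 32.0156
d((10, -15), (-16, -2)) = 29.0689
d((10, -15), (-12, -5)) = 24.1661
d((7, 15), (18, 16)) = 11.0454
d((7, 15), (-16, -2)) = 28.6007
d((7, 15), (-12, -5)) = 27.5862
d((18, 16), (-16, -2)) = 38.4708
d((18, 16), (-12, -5)) = 36.6197
d((-16, -2), (-12, -5)) = 5.0

Closest pair: (10, -11) and (10, -15) with distance 4.0

The closest pair is (10, -11) and (10, -15) with Euclidean distance 4.0. For 6 points, brute-force pairwise comparison is shown above. For large n, the divide-and-conquer algorithm (sort by x, recurse on halves, check the dividing strip) achieves O(n log n).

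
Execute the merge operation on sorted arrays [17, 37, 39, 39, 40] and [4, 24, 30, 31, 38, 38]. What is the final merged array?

Merging process:

Compare 17 vs 4: take 4 from right. Merged: [4]
Compare 17 vs 24: take 17 from left. Merged: [4, 17]
Compare 37 vs 24: take 24 from right. Merged: [4, 17, 24]
Compare 37 vs 30: take 30 from right. Merged: [4, 17, 24, 30]
Compare 37 vs 31: take 31 from right. Merged: [4, 17, 24, 30, 31]
Compare 37 vs 38: take 37 from left. Merged: [4, 17, 24, 30, 31, 37]
Compare 39 vs 38: take 38 from right. Merged: [4, 17, 24, 30, 31, 37, 38]
Compare 39 vs 38: take 38 from right. Merged: [4, 17, 24, 30, 31, 37, 38, 38]
Append remaining from left: [39, 39, 40]. Merged: [4, 17, 24, 30, 31, 37, 38, 38, 39, 39, 40]

Final merged array: [4, 17, 24, 30, 31, 37, 38, 38, 39, 39, 40]
Total comparisons: 8

The merged array is [4, 17, 24, 30, 31, 37, 38, 38, 39, 39, 40], requiring 8 comparisons. The merge step runs in O(n) time where n is the total number of elements.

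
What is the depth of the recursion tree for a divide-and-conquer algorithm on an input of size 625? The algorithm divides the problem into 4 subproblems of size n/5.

For divide and conquer with division factor 5:

Problem sizes at each level:
Level 0: 625
Level 1: 125
Level 2: 25
Level 3: 5
Level 4: 1

The root is level 0 and the size-1 base case is level 4 (the tree spans levels 0 through 4, i.e. 5 levels counting the root), so the depth is the number of divisions: log_5(625) = 4

The recursion tree depth is log_5(625) = 4. At each level, the problem size is divided by 5, so it takes 4 divisions to reduce to a base case of size 1. The algorithm makes 4 recursive calls at each level.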